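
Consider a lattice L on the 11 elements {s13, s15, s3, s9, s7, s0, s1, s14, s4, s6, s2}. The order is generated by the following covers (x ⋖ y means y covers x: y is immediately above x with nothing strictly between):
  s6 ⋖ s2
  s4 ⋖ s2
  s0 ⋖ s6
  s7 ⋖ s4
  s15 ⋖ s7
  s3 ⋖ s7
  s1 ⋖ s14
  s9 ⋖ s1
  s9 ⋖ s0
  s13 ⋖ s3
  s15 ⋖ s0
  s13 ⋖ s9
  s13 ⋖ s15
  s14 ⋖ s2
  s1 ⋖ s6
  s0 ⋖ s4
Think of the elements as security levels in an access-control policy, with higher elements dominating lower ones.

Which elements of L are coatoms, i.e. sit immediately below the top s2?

s14, s4, s6

The coatoms are exactly the elements covered by s2: s14, s4, s6.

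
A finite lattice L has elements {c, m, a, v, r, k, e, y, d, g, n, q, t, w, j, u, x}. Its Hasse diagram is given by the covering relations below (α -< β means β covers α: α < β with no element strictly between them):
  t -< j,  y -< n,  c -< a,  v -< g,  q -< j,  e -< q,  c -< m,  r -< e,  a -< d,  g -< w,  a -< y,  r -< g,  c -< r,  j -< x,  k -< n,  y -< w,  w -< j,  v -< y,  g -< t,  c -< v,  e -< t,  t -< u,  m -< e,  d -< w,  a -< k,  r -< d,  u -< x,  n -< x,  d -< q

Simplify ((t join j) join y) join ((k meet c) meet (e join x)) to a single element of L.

j

t ∨ j = j
j ∨ y = j
k ∧ c = c
e ∨ x = x
c ∧ x = c
j ∨ c = j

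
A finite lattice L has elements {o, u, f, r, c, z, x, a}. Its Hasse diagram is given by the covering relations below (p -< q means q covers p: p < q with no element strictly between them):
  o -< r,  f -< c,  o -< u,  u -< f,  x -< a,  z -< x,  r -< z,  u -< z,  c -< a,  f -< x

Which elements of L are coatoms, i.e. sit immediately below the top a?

The coatoms are exactly the elements covered by a: c, x.

c, x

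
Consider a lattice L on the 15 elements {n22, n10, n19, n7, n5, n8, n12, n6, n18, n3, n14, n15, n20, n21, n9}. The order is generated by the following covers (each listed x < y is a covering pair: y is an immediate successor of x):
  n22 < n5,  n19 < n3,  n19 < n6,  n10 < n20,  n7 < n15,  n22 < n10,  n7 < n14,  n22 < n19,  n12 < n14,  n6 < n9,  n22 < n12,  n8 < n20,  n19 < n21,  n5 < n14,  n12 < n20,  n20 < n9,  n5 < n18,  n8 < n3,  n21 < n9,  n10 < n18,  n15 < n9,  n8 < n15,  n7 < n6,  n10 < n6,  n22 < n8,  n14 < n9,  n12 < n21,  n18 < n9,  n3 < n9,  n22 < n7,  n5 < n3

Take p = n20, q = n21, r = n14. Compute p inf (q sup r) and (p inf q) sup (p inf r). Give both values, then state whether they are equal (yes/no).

n20; n12; no

q sup r = n9, so p inf (q sup r) = n20 inf n9 = n20.
p inf q = n12 and p inf r = n12, so (p inf q) sup (p inf r) = n12 sup n12 = n12.
Equal: no.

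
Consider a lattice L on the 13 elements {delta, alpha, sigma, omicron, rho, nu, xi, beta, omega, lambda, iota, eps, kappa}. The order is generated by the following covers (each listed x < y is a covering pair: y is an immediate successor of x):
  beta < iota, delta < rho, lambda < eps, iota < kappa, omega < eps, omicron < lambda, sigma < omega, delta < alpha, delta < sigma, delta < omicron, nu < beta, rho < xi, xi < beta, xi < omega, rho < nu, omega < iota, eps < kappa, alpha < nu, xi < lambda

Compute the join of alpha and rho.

nu

Common upper bounds of {alpha, rho}: beta, iota, kappa, nu.
The least among these is nu.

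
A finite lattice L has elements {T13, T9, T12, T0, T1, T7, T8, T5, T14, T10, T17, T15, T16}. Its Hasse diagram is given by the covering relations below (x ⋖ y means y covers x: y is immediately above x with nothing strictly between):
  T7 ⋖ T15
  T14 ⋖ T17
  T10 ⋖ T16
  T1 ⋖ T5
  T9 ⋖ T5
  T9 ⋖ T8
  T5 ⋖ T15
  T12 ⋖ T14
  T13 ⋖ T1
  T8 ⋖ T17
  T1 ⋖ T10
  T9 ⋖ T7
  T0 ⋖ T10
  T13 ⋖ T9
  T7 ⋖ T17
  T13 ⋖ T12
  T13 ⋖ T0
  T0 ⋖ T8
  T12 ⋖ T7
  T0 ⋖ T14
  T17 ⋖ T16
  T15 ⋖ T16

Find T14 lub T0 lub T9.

Common upper bounds of {T14, T0, T9}: T16, T17.
The least among these is T17.

T17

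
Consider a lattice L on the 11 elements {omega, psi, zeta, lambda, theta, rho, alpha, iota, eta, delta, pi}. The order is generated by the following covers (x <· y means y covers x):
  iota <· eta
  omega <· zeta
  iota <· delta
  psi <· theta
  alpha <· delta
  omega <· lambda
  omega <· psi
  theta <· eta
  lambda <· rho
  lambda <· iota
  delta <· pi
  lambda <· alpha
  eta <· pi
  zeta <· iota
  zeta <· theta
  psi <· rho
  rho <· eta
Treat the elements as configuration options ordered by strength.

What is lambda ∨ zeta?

iota

Common upper bounds of {lambda, zeta}: delta, eta, iota, pi.
The least among these is iota.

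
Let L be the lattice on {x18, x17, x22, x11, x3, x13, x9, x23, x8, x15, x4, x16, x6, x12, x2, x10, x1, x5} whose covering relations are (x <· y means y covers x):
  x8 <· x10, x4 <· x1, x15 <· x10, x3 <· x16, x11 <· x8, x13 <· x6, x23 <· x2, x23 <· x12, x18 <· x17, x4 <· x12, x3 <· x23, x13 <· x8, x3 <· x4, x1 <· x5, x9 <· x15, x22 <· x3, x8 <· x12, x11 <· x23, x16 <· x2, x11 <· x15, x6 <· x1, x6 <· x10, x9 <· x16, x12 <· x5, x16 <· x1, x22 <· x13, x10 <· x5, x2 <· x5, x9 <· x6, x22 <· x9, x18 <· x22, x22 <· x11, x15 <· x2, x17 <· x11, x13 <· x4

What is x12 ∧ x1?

x4

Common lower bounds of {x12, x1}: x13, x18, x22, x3, x4.
The greatest among these is x4.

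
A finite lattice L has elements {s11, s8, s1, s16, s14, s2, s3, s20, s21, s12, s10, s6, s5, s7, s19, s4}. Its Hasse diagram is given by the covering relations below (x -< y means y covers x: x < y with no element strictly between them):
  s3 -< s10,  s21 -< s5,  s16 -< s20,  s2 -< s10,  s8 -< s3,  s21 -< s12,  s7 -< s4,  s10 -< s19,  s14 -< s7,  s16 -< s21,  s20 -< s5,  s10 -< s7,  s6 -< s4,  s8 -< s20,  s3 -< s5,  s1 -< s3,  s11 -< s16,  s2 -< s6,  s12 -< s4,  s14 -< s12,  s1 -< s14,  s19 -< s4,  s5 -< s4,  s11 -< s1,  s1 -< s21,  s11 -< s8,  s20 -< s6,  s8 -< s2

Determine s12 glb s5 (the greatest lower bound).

s21

Common lower bounds of {s12, s5}: s1, s11, s16, s21.
The greatest among these is s21.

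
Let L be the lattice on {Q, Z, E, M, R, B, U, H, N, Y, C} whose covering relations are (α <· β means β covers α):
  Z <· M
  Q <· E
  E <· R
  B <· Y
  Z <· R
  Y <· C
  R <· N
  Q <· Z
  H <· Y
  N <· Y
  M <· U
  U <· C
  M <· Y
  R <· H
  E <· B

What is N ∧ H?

Common lower bounds of {N, H}: E, Q, R, Z.
The greatest among these is R.

R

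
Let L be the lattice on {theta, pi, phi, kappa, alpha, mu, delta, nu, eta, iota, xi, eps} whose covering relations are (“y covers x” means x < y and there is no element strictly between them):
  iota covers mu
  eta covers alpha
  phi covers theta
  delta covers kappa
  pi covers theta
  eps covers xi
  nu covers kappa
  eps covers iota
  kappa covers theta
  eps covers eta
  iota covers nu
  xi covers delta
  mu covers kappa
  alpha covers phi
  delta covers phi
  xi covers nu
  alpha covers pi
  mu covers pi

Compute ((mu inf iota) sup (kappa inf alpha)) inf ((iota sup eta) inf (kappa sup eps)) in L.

mu

mu ∧ iota = mu
kappa ∧ alpha = theta
mu ∨ theta = mu
iota ∨ eta = eps
kappa ∨ eps = eps
eps ∧ eps = eps
mu ∧ eps = mu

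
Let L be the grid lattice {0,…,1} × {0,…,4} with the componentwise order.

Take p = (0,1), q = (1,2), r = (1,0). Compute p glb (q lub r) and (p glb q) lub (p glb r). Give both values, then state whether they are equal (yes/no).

q lub r = (1,2), so p glb (q lub r) = (0,1) glb (1,2) = (0,1).
p glb q = (0,1) and p glb r = (0,0), so (p glb q) lub (p glb r) = (0,1) lub (0,0) = (0,1).
Equal: yes.

(0,1); (0,1); yes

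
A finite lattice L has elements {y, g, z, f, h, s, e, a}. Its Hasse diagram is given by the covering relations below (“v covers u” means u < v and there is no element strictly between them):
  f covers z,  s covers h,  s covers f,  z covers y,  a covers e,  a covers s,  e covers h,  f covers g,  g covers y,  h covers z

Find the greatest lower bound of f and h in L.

Common lower bounds of {f, h}: y, z.
The greatest among these is z.

z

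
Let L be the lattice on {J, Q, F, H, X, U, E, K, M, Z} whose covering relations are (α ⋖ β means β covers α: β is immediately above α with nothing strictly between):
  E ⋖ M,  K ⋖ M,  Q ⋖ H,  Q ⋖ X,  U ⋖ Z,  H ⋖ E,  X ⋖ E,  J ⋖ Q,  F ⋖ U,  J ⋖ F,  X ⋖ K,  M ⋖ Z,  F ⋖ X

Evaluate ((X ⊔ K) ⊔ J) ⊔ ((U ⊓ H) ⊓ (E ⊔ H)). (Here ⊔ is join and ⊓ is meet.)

X ∨ K = K
K ∨ J = K
U ∧ H = J
E ∨ H = E
J ∧ E = J
K ∨ J = K

K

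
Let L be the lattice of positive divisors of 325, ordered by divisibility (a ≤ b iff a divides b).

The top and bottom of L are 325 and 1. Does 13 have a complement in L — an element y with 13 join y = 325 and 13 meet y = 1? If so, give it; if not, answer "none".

25

Need y with 13 ∨ y = 325 and 13 ∧ y = 1.
Checking each element gives: 25.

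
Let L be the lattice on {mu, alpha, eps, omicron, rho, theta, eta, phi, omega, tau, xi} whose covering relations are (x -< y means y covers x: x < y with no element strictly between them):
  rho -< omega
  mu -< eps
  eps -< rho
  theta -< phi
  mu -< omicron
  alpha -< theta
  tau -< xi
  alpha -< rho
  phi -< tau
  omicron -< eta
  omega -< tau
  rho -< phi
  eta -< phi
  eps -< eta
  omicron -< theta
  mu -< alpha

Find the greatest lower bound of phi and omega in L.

Common lower bounds of {phi, omega}: alpha, eps, mu, rho.
The greatest among these is rho.

rho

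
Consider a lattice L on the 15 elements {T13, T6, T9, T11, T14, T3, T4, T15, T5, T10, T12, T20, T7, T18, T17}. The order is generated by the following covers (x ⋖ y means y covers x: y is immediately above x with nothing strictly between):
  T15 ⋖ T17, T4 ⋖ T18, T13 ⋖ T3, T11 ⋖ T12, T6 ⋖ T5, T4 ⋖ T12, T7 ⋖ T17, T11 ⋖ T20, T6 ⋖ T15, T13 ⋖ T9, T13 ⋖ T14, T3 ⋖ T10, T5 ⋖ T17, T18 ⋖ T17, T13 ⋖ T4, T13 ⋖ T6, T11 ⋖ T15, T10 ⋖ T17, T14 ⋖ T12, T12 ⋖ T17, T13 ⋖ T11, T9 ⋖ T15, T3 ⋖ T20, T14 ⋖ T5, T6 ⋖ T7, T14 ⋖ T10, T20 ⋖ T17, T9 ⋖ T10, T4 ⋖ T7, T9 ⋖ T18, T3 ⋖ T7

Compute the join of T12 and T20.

Common upper bounds of {T12, T20}: T17.
The least among these is T17.

T17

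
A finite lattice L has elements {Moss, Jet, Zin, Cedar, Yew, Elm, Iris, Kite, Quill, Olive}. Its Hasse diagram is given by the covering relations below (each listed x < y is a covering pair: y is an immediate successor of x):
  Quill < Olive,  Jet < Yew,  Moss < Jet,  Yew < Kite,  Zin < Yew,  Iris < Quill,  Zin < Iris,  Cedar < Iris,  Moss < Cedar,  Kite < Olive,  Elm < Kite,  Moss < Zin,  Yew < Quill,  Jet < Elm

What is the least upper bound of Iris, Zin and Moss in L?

Iris

Common upper bounds of {Iris, Zin, Moss}: Iris, Olive, Quill.
The least among these is Iris.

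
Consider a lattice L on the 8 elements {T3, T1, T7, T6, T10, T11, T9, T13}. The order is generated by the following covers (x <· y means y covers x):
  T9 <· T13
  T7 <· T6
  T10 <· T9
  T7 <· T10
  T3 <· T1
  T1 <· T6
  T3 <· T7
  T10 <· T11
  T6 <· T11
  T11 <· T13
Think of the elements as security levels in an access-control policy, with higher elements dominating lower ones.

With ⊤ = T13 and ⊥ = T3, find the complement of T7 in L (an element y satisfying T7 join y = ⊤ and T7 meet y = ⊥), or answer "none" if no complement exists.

For every candidate y, either T7 ∨ y ≠ T13 or T7 ∧ y ≠ T3; no complement exists.

none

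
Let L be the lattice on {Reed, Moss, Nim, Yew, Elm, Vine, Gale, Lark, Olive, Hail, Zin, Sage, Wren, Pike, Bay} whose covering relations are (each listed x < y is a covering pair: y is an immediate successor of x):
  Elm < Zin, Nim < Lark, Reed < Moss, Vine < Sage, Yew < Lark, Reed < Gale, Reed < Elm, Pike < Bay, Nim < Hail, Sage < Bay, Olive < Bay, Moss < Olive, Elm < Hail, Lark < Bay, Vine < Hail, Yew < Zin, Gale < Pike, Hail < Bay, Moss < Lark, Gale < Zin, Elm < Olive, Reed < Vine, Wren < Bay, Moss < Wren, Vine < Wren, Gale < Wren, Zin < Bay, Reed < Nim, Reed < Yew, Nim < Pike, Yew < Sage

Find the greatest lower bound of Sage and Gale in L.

Common lower bounds of {Sage, Gale}: Reed.
The greatest among these is Reed.

Reed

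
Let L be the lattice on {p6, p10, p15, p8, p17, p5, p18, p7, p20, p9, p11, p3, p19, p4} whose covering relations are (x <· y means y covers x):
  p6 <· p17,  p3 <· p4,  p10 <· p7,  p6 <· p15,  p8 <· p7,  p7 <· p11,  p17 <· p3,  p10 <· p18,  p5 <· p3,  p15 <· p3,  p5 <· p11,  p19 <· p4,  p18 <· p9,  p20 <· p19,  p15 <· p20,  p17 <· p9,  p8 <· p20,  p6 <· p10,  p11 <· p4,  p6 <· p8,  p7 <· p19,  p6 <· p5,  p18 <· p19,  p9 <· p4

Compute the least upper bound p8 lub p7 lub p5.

Common upper bounds of {p8, p7, p5}: p11, p4.
The least among these is p11.

p11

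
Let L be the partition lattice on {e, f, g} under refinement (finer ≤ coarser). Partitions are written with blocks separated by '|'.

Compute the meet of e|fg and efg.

e|fg

The meet (common refinement) of e|fg and efg intersects blocks pairwise, giving e|fg.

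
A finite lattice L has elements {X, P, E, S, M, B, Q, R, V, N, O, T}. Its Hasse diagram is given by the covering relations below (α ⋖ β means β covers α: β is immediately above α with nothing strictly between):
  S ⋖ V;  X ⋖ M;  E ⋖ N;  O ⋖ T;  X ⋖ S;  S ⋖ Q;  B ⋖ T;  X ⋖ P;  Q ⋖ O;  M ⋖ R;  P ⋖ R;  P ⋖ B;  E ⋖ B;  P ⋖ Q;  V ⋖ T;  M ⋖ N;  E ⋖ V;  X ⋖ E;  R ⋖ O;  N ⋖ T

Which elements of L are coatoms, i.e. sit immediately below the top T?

B, N, O, V

The coatoms are exactly the elements covered by T: B, N, O, V.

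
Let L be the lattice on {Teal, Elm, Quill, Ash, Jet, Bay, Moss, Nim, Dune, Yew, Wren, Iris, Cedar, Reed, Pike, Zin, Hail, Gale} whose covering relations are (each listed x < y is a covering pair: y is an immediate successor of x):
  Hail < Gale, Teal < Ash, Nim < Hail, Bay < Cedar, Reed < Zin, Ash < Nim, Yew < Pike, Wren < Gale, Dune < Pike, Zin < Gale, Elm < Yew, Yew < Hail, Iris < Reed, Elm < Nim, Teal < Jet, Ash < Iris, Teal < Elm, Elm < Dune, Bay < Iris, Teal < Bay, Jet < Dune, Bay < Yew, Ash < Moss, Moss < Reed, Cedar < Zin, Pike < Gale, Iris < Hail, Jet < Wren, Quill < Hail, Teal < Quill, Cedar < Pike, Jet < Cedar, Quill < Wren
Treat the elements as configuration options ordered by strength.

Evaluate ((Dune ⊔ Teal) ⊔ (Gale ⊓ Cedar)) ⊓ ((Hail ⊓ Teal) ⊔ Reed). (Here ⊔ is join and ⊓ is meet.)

Bay

Dune ∨ Teal = Dune
Gale ∧ Cedar = Cedar
Dune ∨ Cedar = Pike
Hail ∧ Teal = Teal
Teal ∨ Reed = Reed
Pike ∧ Reed = Bay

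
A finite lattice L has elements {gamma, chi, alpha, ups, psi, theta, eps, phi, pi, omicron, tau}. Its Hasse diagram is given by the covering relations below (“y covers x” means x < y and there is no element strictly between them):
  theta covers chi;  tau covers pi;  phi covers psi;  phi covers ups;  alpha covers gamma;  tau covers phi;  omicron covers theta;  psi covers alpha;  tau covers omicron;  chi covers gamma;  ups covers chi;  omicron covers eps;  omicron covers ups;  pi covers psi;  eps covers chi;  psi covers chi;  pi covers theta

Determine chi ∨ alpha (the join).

Common upper bounds of {chi, alpha}: phi, pi, psi, tau.
The least among these is psi.

psi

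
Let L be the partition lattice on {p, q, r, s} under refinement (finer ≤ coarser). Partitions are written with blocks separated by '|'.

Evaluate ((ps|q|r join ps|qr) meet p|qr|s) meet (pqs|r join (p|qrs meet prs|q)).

ps|q|r ∨ ps|qr = ps|qr
ps|qr ∧ p|qr|s = p|qr|s
p|qrs ∧ prs|q = p|q|rs
pqs|r ∨ p|q|rs = pqrs
p|qr|s ∧ pqrs = p|qr|s

p|qr|s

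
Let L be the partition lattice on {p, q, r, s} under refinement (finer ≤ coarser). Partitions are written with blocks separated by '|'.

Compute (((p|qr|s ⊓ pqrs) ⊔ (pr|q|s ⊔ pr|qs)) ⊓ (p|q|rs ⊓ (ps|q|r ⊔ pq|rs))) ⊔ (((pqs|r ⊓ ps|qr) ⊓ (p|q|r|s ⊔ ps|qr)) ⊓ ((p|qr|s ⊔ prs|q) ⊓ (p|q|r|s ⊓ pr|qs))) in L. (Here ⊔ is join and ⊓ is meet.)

p|qr|s ∧ pqrs = p|qr|s
pr|q|s ∨ pr|qs = pr|qs
p|qr|s ∨ pr|qs = pqrs
ps|q|r ∨ pq|rs = pqrs
p|q|rs ∧ pqrs = p|q|rs
pqrs ∧ p|q|rs = p|q|rs
pqs|r ∧ ps|qr = ps|q|r
p|q|r|s ∨ ps|qr = ps|qr
ps|q|r ∧ ps|qr = ps|q|r
p|qr|s ∨ prs|q = pqrs
p|q|r|s ∧ pr|qs = p|q|r|s
pqrs ∧ p|q|r|s = p|q|r|s
ps|q|r ∧ p|q|r|s = p|q|r|s
p|q|rs ∨ p|q|r|s = p|q|rs

p|q|rs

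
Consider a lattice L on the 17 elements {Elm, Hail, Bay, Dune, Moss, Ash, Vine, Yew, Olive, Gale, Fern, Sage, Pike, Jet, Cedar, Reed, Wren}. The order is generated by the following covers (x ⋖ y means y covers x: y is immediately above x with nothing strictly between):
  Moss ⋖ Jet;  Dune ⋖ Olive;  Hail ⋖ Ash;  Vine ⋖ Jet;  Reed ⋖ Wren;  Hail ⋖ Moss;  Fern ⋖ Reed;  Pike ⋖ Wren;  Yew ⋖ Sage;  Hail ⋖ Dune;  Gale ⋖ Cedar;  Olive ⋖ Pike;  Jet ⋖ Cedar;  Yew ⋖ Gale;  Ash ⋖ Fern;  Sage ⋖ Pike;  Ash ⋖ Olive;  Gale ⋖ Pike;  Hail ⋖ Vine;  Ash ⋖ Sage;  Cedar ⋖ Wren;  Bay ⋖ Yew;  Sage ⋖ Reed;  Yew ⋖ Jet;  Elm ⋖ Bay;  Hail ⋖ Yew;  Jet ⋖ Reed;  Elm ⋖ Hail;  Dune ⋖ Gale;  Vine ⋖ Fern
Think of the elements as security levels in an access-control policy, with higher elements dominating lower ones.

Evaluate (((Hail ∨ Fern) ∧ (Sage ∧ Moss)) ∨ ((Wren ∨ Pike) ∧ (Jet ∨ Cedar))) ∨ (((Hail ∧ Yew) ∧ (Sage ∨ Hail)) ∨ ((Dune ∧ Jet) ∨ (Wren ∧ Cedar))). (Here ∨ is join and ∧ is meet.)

Hail ∨ Fern = Fern
Sage ∧ Moss = Hail
Fern ∧ Hail = Hail
Wren ∨ Pike = Wren
Jet ∨ Cedar = Cedar
Wren ∧ Cedar = Cedar
Hail ∨ Cedar = Cedar
Hail ∧ Yew = Hail
Sage ∨ Hail = Sage
Hail ∧ Sage = Hail
Dune ∧ Jet = Hail
Wren ∧ Cedar = Cedar
Hail ∨ Cedar = Cedar
Hail ∨ Cedar = Cedar
Cedar ∨ Cedar = Cedar

Cedar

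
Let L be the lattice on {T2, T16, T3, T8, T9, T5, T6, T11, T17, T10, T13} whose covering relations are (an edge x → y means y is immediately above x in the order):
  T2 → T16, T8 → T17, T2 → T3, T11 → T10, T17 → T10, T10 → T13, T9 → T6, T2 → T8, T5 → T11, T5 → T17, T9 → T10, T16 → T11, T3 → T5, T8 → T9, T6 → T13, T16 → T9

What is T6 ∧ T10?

Common lower bounds of {T6, T10}: T16, T2, T8, T9.
The greatest among these is T9.

T9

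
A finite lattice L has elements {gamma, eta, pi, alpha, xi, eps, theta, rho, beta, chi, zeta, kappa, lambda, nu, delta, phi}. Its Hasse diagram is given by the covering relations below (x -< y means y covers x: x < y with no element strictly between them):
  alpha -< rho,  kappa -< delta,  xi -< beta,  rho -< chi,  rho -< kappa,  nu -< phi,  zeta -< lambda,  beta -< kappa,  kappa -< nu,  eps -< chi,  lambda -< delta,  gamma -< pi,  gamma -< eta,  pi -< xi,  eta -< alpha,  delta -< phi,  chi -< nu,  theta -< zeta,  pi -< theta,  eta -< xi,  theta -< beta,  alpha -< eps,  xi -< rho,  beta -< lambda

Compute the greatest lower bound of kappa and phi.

kappa

Common lower bounds of {kappa, phi}: alpha, beta, eta, gamma, kappa, pi, rho, theta, xi.
The greatest among these is kappa.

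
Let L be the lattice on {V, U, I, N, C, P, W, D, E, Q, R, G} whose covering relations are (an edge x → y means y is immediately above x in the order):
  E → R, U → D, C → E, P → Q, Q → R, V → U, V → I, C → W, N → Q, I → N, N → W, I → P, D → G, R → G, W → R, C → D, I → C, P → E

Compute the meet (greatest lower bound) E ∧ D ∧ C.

C

Common lower bounds of {E, D, C}: C, I, V.
The greatest among these is C.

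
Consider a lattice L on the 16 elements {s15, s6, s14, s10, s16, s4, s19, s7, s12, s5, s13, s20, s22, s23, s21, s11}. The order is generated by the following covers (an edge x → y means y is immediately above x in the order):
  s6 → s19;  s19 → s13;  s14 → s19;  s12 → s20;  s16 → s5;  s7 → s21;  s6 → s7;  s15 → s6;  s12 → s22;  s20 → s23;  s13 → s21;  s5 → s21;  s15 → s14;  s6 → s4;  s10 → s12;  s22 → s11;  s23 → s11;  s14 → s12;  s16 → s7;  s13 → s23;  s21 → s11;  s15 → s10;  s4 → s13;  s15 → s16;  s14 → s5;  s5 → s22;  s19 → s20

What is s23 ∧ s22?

Common lower bounds of {s23, s22}: s10, s12, s14, s15.
The greatest among these is s12.

s12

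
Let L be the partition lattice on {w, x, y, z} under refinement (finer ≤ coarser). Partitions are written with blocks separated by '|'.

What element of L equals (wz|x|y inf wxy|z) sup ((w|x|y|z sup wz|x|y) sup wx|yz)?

wz|x|y ∧ wxy|z = w|x|y|z
w|x|y|z ∨ wz|x|y = wz|x|y
wz|x|y ∨ wx|yz = wxyz
w|x|y|z ∨ wxyz = wxyz

wxyz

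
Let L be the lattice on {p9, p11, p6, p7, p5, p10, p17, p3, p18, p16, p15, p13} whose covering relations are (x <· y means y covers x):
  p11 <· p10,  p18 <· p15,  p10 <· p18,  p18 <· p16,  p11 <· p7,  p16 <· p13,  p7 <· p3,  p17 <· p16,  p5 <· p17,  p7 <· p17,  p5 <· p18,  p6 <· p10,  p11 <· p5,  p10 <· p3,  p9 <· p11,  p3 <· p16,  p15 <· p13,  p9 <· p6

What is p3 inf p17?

p7

Common lower bounds of {p3, p17}: p11, p7, p9.
The greatest among these is p7.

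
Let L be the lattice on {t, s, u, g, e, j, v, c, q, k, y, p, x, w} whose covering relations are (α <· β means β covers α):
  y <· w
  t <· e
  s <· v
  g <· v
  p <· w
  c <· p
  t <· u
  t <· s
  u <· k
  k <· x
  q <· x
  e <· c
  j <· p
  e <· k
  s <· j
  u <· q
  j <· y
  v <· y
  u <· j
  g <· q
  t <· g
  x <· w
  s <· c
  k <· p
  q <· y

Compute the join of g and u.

Common upper bounds of {g, u}: q, w, x, y.
The least among these is q.

q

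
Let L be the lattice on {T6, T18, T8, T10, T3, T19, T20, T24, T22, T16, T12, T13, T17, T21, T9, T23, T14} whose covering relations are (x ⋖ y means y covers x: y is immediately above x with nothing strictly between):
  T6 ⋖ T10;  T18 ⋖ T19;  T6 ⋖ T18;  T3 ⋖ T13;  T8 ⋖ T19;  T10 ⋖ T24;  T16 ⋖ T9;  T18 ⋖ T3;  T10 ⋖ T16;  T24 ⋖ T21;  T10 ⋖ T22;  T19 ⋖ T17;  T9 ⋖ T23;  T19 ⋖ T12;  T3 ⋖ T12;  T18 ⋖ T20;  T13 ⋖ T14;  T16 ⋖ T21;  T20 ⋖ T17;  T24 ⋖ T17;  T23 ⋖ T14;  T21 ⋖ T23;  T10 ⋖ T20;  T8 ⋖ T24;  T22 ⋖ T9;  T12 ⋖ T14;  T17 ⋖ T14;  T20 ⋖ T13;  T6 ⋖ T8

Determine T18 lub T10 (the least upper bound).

Common upper bounds of {T18, T10}: T13, T14, T17, T20.
The least among these is T20.

T20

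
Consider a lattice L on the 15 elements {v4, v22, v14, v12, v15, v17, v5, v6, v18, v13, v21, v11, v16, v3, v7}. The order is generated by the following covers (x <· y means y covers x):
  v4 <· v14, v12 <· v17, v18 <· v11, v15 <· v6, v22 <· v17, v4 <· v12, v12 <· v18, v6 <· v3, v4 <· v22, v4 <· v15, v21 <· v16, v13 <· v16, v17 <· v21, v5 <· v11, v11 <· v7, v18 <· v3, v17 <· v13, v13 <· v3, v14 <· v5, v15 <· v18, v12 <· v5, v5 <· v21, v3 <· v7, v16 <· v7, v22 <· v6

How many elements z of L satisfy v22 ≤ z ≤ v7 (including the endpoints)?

8

The interval [v22, v7] = {v13, v16, v17, v21, v22, v3, v6, v7}, which has 8 elements.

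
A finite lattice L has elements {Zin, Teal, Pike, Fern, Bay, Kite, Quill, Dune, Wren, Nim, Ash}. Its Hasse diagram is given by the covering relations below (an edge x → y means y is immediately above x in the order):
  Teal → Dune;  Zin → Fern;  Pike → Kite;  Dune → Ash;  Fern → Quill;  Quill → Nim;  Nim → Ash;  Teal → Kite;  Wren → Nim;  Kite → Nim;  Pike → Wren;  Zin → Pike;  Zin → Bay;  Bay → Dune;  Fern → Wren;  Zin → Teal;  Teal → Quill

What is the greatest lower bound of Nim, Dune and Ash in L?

Teal

Common lower bounds of {Nim, Dune, Ash}: Teal, Zin.
The greatest among these is Teal.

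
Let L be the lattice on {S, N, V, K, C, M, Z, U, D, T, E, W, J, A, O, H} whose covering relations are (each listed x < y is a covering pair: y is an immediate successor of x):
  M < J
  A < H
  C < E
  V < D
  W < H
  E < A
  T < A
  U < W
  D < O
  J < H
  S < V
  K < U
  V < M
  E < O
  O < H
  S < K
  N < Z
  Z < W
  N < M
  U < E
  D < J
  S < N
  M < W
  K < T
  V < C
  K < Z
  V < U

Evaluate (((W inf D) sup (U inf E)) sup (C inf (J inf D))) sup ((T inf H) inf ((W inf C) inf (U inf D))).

W ∧ D = V
U ∧ E = U
V ∨ U = U
J ∧ D = D
C ∧ D = V
U ∨ V = U
T ∧ H = T
W ∧ C = V
U ∧ D = V
V ∧ V = V
T ∧ V = S
U ∨ S = U

U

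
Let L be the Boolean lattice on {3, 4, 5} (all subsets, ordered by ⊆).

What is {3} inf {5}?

{}

Under ⊆, meet is intersection: {3} ∩ {5} = {}.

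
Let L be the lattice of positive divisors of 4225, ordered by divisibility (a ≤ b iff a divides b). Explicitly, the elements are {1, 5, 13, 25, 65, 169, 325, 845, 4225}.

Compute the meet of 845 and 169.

169

In the divisibility order, the meet is the greatest common divisor: gcd(845, 169) = 169.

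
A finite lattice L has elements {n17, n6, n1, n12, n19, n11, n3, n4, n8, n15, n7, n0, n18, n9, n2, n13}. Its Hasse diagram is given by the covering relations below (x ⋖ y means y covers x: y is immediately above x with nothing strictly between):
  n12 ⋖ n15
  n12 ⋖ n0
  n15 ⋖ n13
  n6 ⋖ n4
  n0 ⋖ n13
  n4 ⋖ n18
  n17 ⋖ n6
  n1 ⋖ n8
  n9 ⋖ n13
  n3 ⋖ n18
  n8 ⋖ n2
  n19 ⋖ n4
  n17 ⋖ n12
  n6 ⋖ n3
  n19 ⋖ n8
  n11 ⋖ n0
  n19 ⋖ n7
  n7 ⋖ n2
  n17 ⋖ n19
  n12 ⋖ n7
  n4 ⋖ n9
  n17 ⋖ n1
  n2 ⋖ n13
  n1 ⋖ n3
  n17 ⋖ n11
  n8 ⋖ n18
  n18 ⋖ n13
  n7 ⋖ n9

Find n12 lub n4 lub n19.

Common upper bounds of {n12, n4, n19}: n13, n9.
The least among these is n9.

n9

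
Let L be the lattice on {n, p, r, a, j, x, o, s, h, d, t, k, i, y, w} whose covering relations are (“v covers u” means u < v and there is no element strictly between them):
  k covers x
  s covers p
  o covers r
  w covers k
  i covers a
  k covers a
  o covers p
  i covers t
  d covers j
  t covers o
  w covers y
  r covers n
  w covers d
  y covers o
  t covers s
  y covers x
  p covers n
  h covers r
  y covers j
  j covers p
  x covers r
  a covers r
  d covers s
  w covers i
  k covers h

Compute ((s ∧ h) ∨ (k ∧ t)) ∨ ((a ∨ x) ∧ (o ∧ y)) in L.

s ∧ h = n
k ∧ t = r
n ∨ r = r
a ∨ x = k
o ∧ y = o
k ∧ o = r
r ∨ r = r

r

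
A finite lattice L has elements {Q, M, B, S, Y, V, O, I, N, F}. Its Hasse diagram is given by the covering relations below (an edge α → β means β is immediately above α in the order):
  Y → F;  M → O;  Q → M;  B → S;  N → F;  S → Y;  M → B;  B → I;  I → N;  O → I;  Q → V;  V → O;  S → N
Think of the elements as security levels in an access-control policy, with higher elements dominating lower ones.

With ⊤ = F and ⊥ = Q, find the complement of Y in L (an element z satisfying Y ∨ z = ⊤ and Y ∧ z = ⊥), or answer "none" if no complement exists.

Need z with Y ∨ z = F and Y ∧ z = Q.
Checking each element gives: V.

V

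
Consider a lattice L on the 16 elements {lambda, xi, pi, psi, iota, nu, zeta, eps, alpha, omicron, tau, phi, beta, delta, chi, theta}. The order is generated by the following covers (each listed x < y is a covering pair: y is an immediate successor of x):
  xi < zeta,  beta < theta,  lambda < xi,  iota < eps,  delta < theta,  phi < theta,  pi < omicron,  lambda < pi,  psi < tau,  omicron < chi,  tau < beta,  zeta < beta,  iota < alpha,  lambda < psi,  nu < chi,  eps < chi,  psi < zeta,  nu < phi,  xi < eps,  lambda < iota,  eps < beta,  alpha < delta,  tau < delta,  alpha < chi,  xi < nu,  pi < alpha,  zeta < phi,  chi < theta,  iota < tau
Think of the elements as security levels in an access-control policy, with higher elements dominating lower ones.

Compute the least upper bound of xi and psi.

Common upper bounds of {xi, psi}: beta, phi, theta, zeta.
The least among these is zeta.

zeta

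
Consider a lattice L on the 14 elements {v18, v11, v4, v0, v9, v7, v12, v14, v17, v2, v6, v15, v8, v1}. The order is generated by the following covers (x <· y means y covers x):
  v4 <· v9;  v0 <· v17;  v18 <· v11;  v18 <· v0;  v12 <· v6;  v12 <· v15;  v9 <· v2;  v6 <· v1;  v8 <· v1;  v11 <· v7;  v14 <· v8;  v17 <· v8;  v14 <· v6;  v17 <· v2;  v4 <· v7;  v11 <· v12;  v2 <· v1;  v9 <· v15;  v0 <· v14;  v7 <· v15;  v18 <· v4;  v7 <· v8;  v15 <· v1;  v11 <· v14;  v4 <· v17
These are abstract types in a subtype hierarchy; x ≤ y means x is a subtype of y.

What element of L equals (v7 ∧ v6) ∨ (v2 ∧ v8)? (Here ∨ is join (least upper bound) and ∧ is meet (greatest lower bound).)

v7 ∧ v6 = v11
v2 ∧ v8 = v17
v11 ∨ v17 = v8

v8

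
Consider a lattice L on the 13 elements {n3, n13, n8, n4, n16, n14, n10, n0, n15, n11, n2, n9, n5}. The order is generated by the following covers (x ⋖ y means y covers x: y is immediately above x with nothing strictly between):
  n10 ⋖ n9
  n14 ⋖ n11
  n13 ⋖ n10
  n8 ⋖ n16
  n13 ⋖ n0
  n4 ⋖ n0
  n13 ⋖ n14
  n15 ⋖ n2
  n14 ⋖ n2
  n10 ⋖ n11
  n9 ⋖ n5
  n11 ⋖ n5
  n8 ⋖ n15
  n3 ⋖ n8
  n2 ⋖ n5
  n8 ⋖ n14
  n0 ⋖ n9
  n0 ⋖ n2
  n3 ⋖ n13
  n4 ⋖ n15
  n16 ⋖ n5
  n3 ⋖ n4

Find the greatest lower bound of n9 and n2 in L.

n0

Common lower bounds of {n9, n2}: n0, n13, n3, n4.
The greatest among these is n0.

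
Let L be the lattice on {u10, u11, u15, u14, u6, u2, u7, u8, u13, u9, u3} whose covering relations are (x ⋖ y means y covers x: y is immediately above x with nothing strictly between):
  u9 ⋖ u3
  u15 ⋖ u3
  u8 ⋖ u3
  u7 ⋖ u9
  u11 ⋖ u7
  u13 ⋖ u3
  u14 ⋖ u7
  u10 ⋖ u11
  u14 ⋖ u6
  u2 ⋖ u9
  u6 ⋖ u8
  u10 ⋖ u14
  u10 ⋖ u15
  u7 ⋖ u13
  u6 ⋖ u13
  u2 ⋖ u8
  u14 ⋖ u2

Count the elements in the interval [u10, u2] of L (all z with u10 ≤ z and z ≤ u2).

3

The interval [u10, u2] = {u10, u14, u2}, which has 3 elements.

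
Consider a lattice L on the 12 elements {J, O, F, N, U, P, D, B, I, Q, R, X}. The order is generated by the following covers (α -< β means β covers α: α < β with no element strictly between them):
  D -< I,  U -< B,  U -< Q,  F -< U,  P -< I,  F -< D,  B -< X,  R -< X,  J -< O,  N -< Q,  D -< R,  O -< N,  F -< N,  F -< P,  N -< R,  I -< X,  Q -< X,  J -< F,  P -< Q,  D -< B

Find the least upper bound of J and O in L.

Common upper bounds of {J, O}: N, O, Q, R, X.
The least among these is O.

O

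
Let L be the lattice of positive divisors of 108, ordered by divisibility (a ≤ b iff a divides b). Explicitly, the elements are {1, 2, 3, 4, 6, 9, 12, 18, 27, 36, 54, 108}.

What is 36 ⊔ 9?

36

In the divisibility order, the join is the least common multiple: lcm(36, 9) = 36.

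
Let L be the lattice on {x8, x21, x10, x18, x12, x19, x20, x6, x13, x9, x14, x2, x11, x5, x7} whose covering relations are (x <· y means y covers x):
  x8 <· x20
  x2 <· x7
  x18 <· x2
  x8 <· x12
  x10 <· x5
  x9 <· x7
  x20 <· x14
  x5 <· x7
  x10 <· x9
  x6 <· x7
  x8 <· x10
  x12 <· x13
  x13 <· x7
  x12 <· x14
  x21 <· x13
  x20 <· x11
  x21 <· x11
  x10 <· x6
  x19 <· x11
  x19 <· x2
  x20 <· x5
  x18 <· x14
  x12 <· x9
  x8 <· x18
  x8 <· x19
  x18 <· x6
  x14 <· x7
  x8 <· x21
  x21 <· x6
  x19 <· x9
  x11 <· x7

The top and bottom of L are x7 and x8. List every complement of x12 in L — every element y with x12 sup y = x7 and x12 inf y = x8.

Need y with x12 ∨ y = x7 and x12 ∧ y = x8.
Checking each element gives: x11, x2, x5, x6.

x11, x2, x5, x6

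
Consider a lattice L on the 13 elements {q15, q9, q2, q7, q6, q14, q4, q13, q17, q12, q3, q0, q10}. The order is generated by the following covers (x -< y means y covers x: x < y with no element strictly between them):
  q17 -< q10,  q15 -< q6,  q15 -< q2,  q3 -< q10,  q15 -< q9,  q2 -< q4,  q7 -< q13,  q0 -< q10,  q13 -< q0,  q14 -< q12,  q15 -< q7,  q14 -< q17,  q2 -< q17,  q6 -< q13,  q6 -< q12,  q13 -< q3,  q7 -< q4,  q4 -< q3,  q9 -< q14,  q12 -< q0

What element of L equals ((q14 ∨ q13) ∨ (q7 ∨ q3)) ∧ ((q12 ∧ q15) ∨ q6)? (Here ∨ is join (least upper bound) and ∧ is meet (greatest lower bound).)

q6

q14 ∨ q13 = q0
q7 ∨ q3 = q3
q0 ∨ q3 = q10
q12 ∧ q15 = q15
q15 ∨ q6 = q6
q10 ∧ q6 = q6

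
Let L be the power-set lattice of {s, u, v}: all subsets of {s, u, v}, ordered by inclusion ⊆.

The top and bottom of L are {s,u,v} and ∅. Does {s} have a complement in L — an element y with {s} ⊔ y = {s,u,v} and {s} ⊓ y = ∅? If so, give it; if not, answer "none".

Need y with {s} ∨ y = {s,u,v} and {s} ∧ y = ∅.
Checking each element gives: {u,v}.

{u,v}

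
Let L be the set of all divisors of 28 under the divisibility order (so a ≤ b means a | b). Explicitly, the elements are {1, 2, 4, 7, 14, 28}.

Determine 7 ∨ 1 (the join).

Common upper bounds of {7, 1}: 14, 28, 7.
The least among these is 7.

7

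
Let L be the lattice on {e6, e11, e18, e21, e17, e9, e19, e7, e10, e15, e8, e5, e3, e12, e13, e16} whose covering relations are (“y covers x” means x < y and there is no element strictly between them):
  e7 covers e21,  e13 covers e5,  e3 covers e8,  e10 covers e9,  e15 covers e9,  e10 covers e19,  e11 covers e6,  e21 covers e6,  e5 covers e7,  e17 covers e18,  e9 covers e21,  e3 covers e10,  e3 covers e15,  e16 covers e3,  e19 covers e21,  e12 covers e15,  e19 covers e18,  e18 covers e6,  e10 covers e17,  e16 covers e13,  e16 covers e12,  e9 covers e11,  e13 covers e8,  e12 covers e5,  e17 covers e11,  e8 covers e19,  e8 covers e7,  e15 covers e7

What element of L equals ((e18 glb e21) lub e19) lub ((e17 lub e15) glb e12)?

e3

e18 ∧ e21 = e6
e6 ∨ e19 = e19
e17 ∨ e15 = e3
e3 ∧ e12 = e15
e19 ∨ e15 = e3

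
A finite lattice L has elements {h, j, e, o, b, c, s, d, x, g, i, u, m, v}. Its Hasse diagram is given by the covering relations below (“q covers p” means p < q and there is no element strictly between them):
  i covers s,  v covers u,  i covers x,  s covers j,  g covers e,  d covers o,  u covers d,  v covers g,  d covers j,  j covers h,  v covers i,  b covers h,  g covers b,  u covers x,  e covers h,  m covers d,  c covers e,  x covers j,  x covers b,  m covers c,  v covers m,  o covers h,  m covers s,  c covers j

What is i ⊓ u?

x

Common lower bounds of {i, u}: b, h, j, x.
The greatest among these is x.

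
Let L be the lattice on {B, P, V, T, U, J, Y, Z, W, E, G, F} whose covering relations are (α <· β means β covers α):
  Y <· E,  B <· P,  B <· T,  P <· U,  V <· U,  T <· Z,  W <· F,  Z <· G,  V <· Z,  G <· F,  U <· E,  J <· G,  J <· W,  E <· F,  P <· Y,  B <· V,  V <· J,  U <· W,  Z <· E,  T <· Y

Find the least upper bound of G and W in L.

F

Common upper bounds of {G, W}: F.
The least among these is F.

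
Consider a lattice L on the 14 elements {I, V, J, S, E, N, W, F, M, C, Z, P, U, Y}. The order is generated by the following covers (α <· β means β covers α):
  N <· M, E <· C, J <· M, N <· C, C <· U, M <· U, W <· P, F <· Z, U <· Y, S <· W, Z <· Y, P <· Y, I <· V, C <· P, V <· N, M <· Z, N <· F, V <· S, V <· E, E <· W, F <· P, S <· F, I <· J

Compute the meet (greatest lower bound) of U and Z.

Common lower bounds of {U, Z}: I, J, M, N, V.
The greatest among these is M.

M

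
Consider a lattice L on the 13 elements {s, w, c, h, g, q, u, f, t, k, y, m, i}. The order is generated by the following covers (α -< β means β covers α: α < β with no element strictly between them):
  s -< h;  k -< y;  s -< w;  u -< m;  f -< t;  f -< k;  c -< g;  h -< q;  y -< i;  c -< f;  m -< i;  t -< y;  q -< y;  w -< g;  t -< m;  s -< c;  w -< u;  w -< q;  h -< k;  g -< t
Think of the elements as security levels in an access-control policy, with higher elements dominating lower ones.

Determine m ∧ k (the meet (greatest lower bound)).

f

Common lower bounds of {m, k}: c, f, s.
The greatest among these is f.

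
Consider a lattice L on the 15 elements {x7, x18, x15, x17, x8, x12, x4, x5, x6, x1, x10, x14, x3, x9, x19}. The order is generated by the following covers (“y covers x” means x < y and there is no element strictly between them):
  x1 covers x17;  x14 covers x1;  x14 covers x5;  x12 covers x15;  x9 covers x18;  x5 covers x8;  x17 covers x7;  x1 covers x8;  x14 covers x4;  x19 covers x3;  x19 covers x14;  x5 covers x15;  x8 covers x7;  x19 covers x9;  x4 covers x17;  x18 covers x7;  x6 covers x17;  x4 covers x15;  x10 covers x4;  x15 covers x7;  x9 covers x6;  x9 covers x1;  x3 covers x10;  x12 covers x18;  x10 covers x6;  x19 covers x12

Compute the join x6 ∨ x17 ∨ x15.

Common upper bounds of {x6, x17, x15}: x10, x19, x3.
The least among these is x10.

x10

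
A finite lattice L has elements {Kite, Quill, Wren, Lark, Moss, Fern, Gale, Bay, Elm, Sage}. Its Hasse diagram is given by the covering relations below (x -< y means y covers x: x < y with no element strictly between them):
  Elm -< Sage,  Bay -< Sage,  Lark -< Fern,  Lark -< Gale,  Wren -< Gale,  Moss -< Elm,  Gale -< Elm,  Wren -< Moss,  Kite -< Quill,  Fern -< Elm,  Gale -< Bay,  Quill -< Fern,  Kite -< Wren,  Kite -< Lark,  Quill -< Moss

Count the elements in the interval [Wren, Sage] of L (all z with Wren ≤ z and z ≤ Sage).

The interval [Wren, Sage] = {Bay, Elm, Gale, Moss, Sage, Wren}, which has 6 elements.

6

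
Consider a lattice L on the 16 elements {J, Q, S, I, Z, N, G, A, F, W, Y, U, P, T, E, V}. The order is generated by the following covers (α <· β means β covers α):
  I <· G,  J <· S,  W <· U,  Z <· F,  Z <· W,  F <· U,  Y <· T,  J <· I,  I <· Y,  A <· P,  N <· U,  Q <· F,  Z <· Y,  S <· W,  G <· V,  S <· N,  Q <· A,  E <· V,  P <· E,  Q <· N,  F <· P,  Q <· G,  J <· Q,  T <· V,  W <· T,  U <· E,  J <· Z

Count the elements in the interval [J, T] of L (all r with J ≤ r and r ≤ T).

7

The interval [J, T] = {I, J, S, T, W, Y, Z}, which has 7 elements.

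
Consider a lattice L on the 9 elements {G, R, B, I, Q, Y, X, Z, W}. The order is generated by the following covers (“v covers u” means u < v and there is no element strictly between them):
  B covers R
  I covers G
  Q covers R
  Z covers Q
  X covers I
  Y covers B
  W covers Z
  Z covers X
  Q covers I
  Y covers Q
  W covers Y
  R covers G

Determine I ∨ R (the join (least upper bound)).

Q

Common upper bounds of {I, R}: Q, W, Y, Z.
The least among these is Q.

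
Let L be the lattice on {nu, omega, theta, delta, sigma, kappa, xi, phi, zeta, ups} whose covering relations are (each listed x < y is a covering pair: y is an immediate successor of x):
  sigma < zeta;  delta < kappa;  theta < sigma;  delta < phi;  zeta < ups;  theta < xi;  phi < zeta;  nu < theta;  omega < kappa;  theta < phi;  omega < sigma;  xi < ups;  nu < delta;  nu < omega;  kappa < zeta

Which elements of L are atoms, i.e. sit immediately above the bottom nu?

The atoms are exactly the elements that cover nu: delta, omega, theta.

delta, omega, theta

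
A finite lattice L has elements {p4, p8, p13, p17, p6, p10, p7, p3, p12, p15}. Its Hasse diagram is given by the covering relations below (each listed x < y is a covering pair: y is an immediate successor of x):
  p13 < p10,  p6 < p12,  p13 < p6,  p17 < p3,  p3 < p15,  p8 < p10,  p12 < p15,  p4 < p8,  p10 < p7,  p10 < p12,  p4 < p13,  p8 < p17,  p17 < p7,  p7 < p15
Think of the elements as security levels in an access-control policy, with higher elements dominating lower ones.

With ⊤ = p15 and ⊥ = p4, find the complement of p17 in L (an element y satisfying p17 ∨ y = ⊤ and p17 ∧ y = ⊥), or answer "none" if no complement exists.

p6

Need y with p17 ∨ y = p15 and p17 ∧ y = p4.
Checking each element gives: p6.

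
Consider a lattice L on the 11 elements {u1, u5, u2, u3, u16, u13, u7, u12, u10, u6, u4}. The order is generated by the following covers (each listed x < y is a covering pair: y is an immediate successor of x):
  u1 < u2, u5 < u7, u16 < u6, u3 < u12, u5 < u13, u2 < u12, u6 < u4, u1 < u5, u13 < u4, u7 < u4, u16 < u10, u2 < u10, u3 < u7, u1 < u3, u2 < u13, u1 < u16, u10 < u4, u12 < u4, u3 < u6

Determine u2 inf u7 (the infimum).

Common lower bounds of {u2, u7}: u1.
The greatest among these is u1.

u1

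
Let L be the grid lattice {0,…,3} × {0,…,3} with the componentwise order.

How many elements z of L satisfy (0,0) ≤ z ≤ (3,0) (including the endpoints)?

The interval [(0,0), (3,0)] = {(0,0), (1,0), (2,0), (3,0)}, which has 4 elements.

4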